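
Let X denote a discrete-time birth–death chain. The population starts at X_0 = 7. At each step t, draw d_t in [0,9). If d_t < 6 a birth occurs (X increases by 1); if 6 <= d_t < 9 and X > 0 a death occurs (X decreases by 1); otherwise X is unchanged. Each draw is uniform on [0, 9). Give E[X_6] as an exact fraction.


X can drop by at most 1 per step and X_0 = 7 > T = 6, so X_t >= 7 − t >= 1 > 0 for every t <= 6: the floor at 0 (the 'and X > 0' condition) never binds. Hence X_6 = X_0 + Σ_{t<6} Y_t with i.i.d. increments Y_t = y(d_t) ∈ {+1, −1, 0}.
Outcome values over d=0..8: [1, 1, 1, 1, 1, 1, -1, -1, -1]
Σy = 3, Σy² = 9, M = 9
μ = 3/9 = 1/3,  σ² = 9/9 − (1/3)² = 8/9
E[X_6] = 7 + 6·(1/3) = 9

9


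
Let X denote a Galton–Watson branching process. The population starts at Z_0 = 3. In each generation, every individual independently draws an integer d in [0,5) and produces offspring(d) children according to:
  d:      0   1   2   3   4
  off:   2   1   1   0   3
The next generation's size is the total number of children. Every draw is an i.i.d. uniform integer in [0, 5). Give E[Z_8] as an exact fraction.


17294403/390625

Outcome values over d=0..4: [2, 1, 1, 0, 3]
Σy = 7, Σy² = 15, M = 5
μ = 7/5 = 7/5,  σ² = 15/5 − (7/5)² = 26/25
E[Z_0] = 3
E[Z_1] = 7/5·E[Z_0] = 21/5
E[Z_2] = 7/5·E[Z_1] = 147/25
E[Z_3] = 7/5·E[Z_2] = 1029/125
E[Z_4] = 7/5·E[Z_3] = 7203/625
E[Z_5] = 7/5·E[Z_4] = 50421/3125
E[Z_6] = 7/5·E[Z_5] = 352947/15625
E[Z_7] = 7/5·E[Z_6] = 2470629/78125
E[Z_8] = 7/5·E[Z_7] = 17294403/390625


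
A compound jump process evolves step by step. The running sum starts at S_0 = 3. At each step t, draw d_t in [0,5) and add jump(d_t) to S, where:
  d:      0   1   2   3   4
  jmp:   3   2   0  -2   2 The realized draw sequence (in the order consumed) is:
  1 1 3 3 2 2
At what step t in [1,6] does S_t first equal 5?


1

t=0: S=3, d=1, jump=2, S_1=5
t=1: S=5, d=1, jump=2, S_2=7
t=2: S=7, d=3, jump=-2, S_3=5
t=3: S=5, d=3, jump=-2, S_4=3
t=4: S=3, d=2, jump=0, S_5=3
t=5: S=3, d=2, jump=0, S_6=3


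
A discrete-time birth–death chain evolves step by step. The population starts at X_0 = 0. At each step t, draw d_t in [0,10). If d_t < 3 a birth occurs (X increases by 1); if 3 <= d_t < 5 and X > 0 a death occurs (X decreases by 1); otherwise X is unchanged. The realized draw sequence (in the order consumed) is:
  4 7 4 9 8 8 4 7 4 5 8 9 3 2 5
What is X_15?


1

t=0: X=0, d=4 → hold, X_1=0
t=1: X=0, d=7 → hold, X_2=0
t=2: X=0, d=4 → hold, X_3=0
t=3: X=0, d=9 → hold, X_4=0
t=4: X=0, d=8 → hold, X_5=0
t=5: X=0, d=8 → hold, X_6=0
t=6: X=0, d=4 → hold, X_7=0
t=7: X=0, d=7 → hold, X_8=0
t=8: X=0, d=4 → hold, X_9=0
t=9: X=0, d=5 → hold, X_10=0
t=10: X=0, d=8 → hold, X_11=0
t=11: X=0, d=9 → hold, X_12=0
t=12: X=0, d=3 → hold, X_13=0
t=13: X=0, d=2 → birth, X_14=1
t=14: X=1, d=5 → hold, X_15=1


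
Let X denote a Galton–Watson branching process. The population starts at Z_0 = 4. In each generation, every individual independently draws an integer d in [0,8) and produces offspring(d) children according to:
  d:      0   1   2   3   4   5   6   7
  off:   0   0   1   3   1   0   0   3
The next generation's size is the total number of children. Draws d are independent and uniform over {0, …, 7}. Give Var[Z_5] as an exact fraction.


Outcome values over d=0..7: [0, 0, 1, 3, 1, 0, 0, 3]
Σy = 8, Σy² = 20, M = 8
μ = 8/8 = 1,  σ² = 20/8 − (1)² = 3/2
V_0 = 0, E_0 = 4
V_1 = 3/2·E_0 + (1)²·V_0 = 6;  E_1 = 4
V_2 = 3/2·E_1 + (1)²·V_1 = 12;  E_2 = 4
V_3 = 3/2·E_2 + (1)²·V_2 = 18;  E_3 = 4
V_4 = 3/2·E_3 + (1)²·V_3 = 24;  E_4 = 4
V_5 = 3/2·E_4 + (1)²·V_4 = 30;  E_5 = 4

30


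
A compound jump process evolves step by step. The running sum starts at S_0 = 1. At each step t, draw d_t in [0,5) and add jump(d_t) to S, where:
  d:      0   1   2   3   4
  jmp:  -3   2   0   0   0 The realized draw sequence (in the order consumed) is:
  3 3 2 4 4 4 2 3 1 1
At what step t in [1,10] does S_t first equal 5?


10

t=0: S=1, d=3, jump=0, S_1=1
t=1: S=1, d=3, jump=0, S_2=1
t=2: S=1, d=2, jump=0, S_3=1
t=3: S=1, d=4, jump=0, S_4=1
t=4: S=1, d=4, jump=0, S_5=1
t=5: S=1, d=4, jump=0, S_6=1
t=6: S=1, d=2, jump=0, S_7=1
t=7: S=1, d=3, jump=0, S_8=1
t=8: S=1, d=1, jump=2, S_9=3
t=9: S=3, d=1, jump=2, S_10=5


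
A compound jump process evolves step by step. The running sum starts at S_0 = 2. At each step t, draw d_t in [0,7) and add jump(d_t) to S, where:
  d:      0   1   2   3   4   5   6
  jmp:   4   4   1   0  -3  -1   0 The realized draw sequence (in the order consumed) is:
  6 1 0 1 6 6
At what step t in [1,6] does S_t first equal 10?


t=0: S=2, d=6, jump=0, S_1=2
t=1: S=2, d=1, jump=4, S_2=6
t=2: S=6, d=0, jump=4, S_3=10
t=3: S=10, d=1, jump=4, S_4=14
t=4: S=14, d=6, jump=0, S_5=14
t=5: S=14, d=6, jump=0, S_6=14

3


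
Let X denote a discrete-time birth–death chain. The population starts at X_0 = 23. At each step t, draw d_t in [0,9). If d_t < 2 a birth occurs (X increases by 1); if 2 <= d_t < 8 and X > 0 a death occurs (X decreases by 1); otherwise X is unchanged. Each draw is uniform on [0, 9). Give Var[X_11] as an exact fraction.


616/81

X can drop by at most 1 per step and X_0 = 23 > T = 11, so X_t >= 23 − t >= 12 > 0 for every t <= 11: the floor at 0 (the 'and X > 0' condition) never binds. Hence X_11 = X_0 + Σ_{t<11} Y_t with i.i.d. increments Y_t = y(d_t) ∈ {+1, −1, 0}.
Outcome values over d=0..8: [1, 1, -1, -1, -1, -1, -1, -1, 0]
Σy = -4, Σy² = 8, M = 9
μ = -4/9 = -4/9,  σ² = 8/9 − (-4/9)² = 56/81
Independent increments: Var[X_11] = 11·σ² = 11·(56/81) = 616/81


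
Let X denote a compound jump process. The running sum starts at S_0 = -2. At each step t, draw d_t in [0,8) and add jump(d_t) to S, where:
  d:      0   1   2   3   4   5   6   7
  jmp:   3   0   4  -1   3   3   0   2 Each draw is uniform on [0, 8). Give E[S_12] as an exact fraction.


19

Outcome values over d=0..7: [3, 0, 4, -1, 3, 3, 0, 2]
Σy = 14, Σy² = 48, M = 8
μ = 14/8 = 7/4,  σ² = 48/8 − (7/4)² = 47/16
E[S_12] = -2 + 12·(7/4) = 19


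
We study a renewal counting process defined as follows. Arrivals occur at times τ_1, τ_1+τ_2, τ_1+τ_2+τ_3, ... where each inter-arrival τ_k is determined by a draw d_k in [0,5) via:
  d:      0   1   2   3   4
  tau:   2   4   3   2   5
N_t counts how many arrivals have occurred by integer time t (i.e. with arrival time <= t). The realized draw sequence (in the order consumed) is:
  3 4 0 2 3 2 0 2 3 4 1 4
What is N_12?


4

draw d_1=3: τ_1=2, arrival time A_1=2
draw d_2=4: τ_2=5, arrival time A_2=7
draw d_3=0: τ_3=2, arrival time A_3=9
draw d_4=2: τ_4=3, arrival time A_4=12
draw d_5=3: τ_5=2, arrival time A_5=14
draw d_6=2: τ_6=3, arrival time A_6=17
draw d_7=0: τ_7=2, arrival time A_7=19
draw d_8=2: τ_8=3, arrival time A_8=22
draw d_9=3: τ_9=2, arrival time A_9=24
draw d_10=4: τ_10=5, arrival time A_10=29
draw d_11=1: τ_11=4, arrival time A_11=33
draw d_12=4: τ_12=5, arrival time A_12=38
N_t over t=0..12: 0:0 1:0 2:1 3:1 4:1 5:1 6:1 7:2 8:2 9:3 10:3 11:3 12:4


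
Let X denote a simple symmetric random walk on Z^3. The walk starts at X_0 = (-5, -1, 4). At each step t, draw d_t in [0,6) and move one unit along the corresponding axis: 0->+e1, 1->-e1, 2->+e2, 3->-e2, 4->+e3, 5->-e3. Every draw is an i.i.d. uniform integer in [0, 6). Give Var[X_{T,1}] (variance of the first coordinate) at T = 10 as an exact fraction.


10/3

Outcome values over d=0..5: [1, -1, 0, 0, 0, 0]
Σy = 0, Σy² = 2, M = 6
μ = 0/6 = 0,  σ² = 2/6 − (0)² = 1/3
Independent increments: Var[X_10] = 10·σ² = 10·(1/3) = 10/3


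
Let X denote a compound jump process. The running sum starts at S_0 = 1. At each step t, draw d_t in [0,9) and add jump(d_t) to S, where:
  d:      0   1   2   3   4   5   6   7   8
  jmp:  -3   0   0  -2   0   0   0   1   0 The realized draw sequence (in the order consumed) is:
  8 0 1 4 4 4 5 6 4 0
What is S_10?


t=0: S=1, d=8, jump=0, S_1=1
t=1: S=1, d=0, jump=-3, S_2=-2
t=2: S=-2, d=1, jump=0, S_3=-2
t=3: S=-2, d=4, jump=0, S_4=-2
t=4: S=-2, d=4, jump=0, S_5=-2
t=5: S=-2, d=4, jump=0, S_6=-2
t=6: S=-2, d=5, jump=0, S_7=-2
t=7: S=-2, d=6, jump=0, S_8=-2
t=8: S=-2, d=4, jump=0, S_9=-2
t=9: S=-2, d=0, jump=-3, S_10=-5

-5


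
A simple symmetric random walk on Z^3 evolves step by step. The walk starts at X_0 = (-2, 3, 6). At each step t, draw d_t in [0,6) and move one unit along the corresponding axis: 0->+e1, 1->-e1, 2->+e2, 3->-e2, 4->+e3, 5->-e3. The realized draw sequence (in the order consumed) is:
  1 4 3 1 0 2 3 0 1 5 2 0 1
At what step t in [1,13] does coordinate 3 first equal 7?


t=0: X=(-2, 3, 6), d=1 → -e1, X_1=(-3, 3, 6)
t=1: X=(-3, 3, 6), d=4 → +e3, X_2=(-3, 3, 7)
t=2: X=(-3, 3, 7), d=3 → -e2, X_3=(-3, 2, 7)
t=3: X=(-3, 2, 7), d=1 → -e1, X_4=(-4, 2, 7)
t=4: X=(-4, 2, 7), d=0 → +e1, X_5=(-3, 2, 7)
t=5: X=(-3, 2, 7), d=2 → +e2, X_6=(-3, 3, 7)
t=6: X=(-3, 3, 7), d=3 → -e2, X_7=(-3, 2, 7)
t=7: X=(-3, 2, 7), d=0 → +e1, X_8=(-2, 2, 7)
t=8: X=(-2, 2, 7), d=1 → -e1, X_9=(-3, 2, 7)
t=9: X=(-3, 2, 7), d=5 → -e3, X_10=(-3, 2, 6)
t=10: X=(-3, 2, 6), d=2 → +e2, X_11=(-3, 3, 6)
t=11: X=(-3, 3, 6), d=0 → +e1, X_12=(-2, 3, 6)
t=12: X=(-2, 3, 6), d=1 → -e1, X_13=(-3, 3, 6)

2


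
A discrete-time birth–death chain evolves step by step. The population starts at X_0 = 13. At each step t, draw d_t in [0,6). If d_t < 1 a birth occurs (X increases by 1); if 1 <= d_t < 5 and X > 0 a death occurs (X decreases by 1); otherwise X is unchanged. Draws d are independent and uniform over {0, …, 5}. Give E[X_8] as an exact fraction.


X can drop by at most 1 per step and X_0 = 13 > T = 8, so X_t >= 13 − t >= 5 > 0 for every t <= 8: the floor at 0 (the 'and X > 0' condition) never binds. Hence X_8 = X_0 + Σ_{t<8} Y_t with i.i.d. increments Y_t = y(d_t) ∈ {+1, −1, 0}.
Outcome values over d=0..5: [1, -1, -1, -1, -1, 0]
Σy = -3, Σy² = 5, M = 6
μ = -3/6 = -1/2,  σ² = 5/6 − (-1/2)² = 7/12
E[X_8] = 13 + 8·(-1/2) = 9

9


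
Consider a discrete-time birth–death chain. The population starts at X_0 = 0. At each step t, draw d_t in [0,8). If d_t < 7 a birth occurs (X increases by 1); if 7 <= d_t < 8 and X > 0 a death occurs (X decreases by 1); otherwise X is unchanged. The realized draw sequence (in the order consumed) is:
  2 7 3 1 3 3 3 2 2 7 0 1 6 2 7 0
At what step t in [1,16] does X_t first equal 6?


t=0: X=0, d=2 → birth, X_1=1
t=1: X=1, d=7 → death, X_2=0
t=2: X=0, d=3 → birth, X_3=1
t=3: X=1, d=1 → birth, X_4=2
t=4: X=2, d=3 → birth, X_5=3
t=5: X=3, d=3 → birth, X_6=4
t=6: X=4, d=3 → birth, X_7=5
t=7: X=5, d=2 → birth, X_8=6
t=8: X=6, d=2 → birth, X_9=7
t=9: X=7, d=7 → death, X_10=6
t=10: X=6, d=0 → birth, X_11=7
t=11: X=7, d=1 → birth, X_12=8
t=12: X=8, d=6 → birth, X_13=9
t=13: X=9, d=2 → birth, X_14=10
t=14: X=10, d=7 → death, X_15=9
t=15: X=9, d=0 → birth, X_16=10

8


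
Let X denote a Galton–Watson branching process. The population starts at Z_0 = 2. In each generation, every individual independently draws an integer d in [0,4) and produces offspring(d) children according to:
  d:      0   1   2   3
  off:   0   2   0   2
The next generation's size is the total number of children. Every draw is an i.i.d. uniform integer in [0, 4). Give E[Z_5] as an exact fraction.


Outcome values over d=0..3: [0, 2, 0, 2]
Σy = 4, Σy² = 8, M = 4
μ = 4/4 = 1,  σ² = 8/4 − (1)² = 1
E[Z_0] = 2
E[Z_1] = 1·E[Z_0] = 2
E[Z_2] = 1·E[Z_1] = 2
E[Z_3] = 1·E[Z_2] = 2
E[Z_4] = 1·E[Z_3] = 2
E[Z_5] = 1·E[Z_4] = 2

2


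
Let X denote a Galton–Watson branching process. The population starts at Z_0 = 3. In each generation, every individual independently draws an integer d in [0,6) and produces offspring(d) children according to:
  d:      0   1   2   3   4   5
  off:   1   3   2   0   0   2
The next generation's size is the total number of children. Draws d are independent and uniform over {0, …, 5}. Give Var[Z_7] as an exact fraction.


Outcome values over d=0..5: [1, 3, 2, 0, 0, 2]
Σy = 8, Σy² = 18, M = 6
μ = 8/6 = 4/3,  σ² = 18/6 − (4/3)² = 11/9
V_0 = 0, E_0 = 3
V_1 = 11/9·E_0 + (4/3)²·V_0 = 11/3;  E_1 = 4
V_2 = 11/9·E_1 + (4/3)²·V_1 = 308/27;  E_2 = 16/3
V_3 = 11/9·E_2 + (4/3)²·V_2 = 6512/243;  E_3 = 64/9
V_4 = 11/9·E_3 + (4/3)²·V_3 = 123200/2187;  E_4 = 256/27
V_5 = 11/9·E_4 + (4/3)²·V_4 = 2199296/19683;  E_5 = 1024/81
V_6 = 11/9·E_5 + (4/3)²·V_5 = 37925888/177147;  E_6 = 4096/243
V_7 = 11/9·E_6 + (4/3)²·V_6 = 639660032/1594323;  E_7 = 16384/729

639660032/1594323


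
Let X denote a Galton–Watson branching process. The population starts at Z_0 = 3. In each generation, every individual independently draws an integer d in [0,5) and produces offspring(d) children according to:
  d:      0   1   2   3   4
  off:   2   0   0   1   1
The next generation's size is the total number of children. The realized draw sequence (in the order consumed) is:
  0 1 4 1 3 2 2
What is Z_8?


0

gen 0: Z_0=3, draws=[0, 1, 4], offspring=[2, 0, 1], Z_1=3
gen 1: Z_1=3, draws=[1, 3, 2], offspring=[0, 1, 0], Z_2=1
gen 2: Z_2=1, draws=[2], offspring=[0], Z_3=0
gen 3: Z_3=0, draws=[], offspring=[], Z_4=0
gen 4: Z_4=0, draws=[], offspring=[], Z_5=0
gen 5: Z_5=0, draws=[], offspring=[], Z_6=0
gen 6: Z_6=0, draws=[], offspring=[], Z_7=0
gen 7: Z_7=0, draws=[], offspring=[], Z_8=0


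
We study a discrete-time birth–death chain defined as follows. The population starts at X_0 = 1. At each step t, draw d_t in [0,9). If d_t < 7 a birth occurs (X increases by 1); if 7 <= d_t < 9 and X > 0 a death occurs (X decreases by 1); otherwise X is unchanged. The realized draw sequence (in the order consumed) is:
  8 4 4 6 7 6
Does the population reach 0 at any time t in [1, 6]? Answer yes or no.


yes

t=0: X=1, d=8 → death, X_1=0
t=1: X=0, d=4 → birth, X_2=1
t=2: X=1, d=4 → birth, X_3=2
t=3: X=2, d=6 → birth, X_4=3
t=4: X=3, d=7 → death, X_5=2
t=5: X=2, d=6 → birth, X_6=3


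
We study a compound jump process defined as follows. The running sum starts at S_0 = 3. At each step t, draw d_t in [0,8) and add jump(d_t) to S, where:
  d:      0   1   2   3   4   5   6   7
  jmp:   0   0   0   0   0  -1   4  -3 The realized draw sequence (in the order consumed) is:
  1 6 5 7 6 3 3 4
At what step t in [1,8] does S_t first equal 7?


2

t=0: S=3, d=1, jump=0, S_1=3
t=1: S=3, d=6, jump=4, S_2=7
t=2: S=7, d=5, jump=-1, S_3=6
t=3: S=6, d=7, jump=-3, S_4=3
t=4: S=3, d=6, jump=4, S_5=7
t=5: S=7, d=3, jump=0, S_6=7
t=6: S=7, d=3, jump=0, S_7=7
t=7: S=7, d=4, jump=0, S_8=7


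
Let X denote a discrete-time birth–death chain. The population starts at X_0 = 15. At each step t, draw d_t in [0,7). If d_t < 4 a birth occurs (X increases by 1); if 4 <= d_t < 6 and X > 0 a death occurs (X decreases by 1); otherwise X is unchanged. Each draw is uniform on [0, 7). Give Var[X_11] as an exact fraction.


418/49

X can drop by at most 1 per step and X_0 = 15 > T = 11, so X_t >= 15 − t >= 4 > 0 for every t <= 11: the floor at 0 (the 'and X > 0' condition) never binds. Hence X_11 = X_0 + Σ_{t<11} Y_t with i.i.d. increments Y_t = y(d_t) ∈ {+1, −1, 0}.
Outcome values over d=0..6: [1, 1, 1, 1, -1, -1, 0]
Σy = 2, Σy² = 6, M = 7
μ = 2/7 = 2/7,  σ² = 6/7 − (2/7)² = 38/49
Independent increments: Var[X_11] = 11·σ² = 11·(38/49) = 418/49


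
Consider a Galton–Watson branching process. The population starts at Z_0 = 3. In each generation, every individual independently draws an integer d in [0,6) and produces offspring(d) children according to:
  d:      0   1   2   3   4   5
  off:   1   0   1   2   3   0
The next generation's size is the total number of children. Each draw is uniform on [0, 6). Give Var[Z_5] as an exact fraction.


Outcome values over d=0..5: [1, 0, 1, 2, 3, 0]
Σy = 7, Σy² = 15, M = 6
μ = 7/6 = 7/6,  σ² = 15/6 − (7/6)² = 41/36
V_0 = 0, E_0 = 3
V_1 = 41/36·E_0 + (7/6)²·V_0 = 41/12;  E_1 = 7/2
V_2 = 41/36·E_1 + (7/6)²·V_1 = 3731/432;  E_2 = 49/12
V_3 = 41/36·E_2 + (7/6)²·V_2 = 255143/15552;  E_3 = 343/72
V_4 = 41/36·E_3 + (7/6)²·V_3 = 15539615/559872;  E_4 = 2401/432
V_5 = 41/36·E_4 + (7/6)²·V_4 = 889020671/20155392;  E_5 = 16807/2592

889020671/20155392


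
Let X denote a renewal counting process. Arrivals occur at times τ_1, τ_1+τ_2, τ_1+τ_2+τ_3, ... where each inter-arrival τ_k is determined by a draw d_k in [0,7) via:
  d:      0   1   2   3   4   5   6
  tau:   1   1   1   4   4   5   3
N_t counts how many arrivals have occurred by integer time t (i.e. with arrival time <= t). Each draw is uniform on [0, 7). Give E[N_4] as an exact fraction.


3063/2401

Inter-arrival values over d=0..6: [1, 1, 1, 4, 4, 5, 3]
Each d has probability 1/7, so the pmf of τ is: f(1) = 3/7, f(3) = 1/7, f(4) = 2/7, f(5) = 1/7
Renewal equation for m(n) = E[N_n]: condition on τ_1 = k (if k <= n, one arrival plus a fresh copy on the remaining n−k steps): m(n) = F(n) + Σ_{k<=n} f(k)·m(n−k), where F(n) = P(τ <= n) and m(0) = 0
m(1) = F(1) = 3/7
m(2) = F(2) + f(1)·m(1) = 3/7 + 3/7·3/7 = 30/49
m(3) = F(3) + f(1)·m(2) = 4/7 + 3/7·30/49 = 286/343
m(4) = F(4) + f(1)·m(3) + f(3)·m(1) = 6/7 + 3/7·286/343 + 1/7·3/7 = 3063/2401
E[N_4] = m(4) = 3063/2401


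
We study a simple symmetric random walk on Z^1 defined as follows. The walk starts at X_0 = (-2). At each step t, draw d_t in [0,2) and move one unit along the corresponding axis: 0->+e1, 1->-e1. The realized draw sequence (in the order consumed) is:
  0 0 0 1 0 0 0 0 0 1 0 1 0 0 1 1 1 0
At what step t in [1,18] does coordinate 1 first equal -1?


1

t=0: X=(-2), d=0 → +e1, X_1=(-1)
t=1: X=(-1), d=0 → +e1, X_2=(0)
t=2: X=(0), d=0 → +e1, X_3=(1)
t=3: X=(1), d=1 → -e1, X_4=(0)
t=4: X=(0), d=0 → +e1, X_5=(1)
t=5: X=(1), d=0 → +e1, X_6=(2)
t=6: X=(2), d=0 → +e1, X_7=(3)
t=7: X=(3), d=0 → +e1, X_8=(4)
t=8: X=(4), d=0 → +e1, X_9=(5)
t=9: X=(5), d=1 → -e1, X_10=(4)
t=10: X=(4), d=0 → +e1, X_11=(5)
t=11: X=(5), d=1 → -e1, X_12=(4)
t=12: X=(4), d=0 → +e1, X_13=(5)
t=13: X=(5), d=0 → +e1, X_14=(6)
t=14: X=(6), d=1 → -e1, X_15=(5)
t=15: X=(5), d=1 → -e1, X_16=(4)
t=16: X=(4), d=1 → -e1, X_17=(3)
t=17: X=(3), d=0 → +e1, X_18=(4)


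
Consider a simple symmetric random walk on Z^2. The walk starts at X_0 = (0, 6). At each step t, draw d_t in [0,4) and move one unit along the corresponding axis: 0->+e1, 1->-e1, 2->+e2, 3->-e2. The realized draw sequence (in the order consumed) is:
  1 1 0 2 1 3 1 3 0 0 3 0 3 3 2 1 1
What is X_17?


t=0: X=(0, 6), d=1 → -e1, X_1=(-1, 6)
t=1: X=(-1, 6), d=1 → -e1, X_2=(-2, 6)
t=2: X=(-2, 6), d=0 → +e1, X_3=(-1, 6)
t=3: X=(-1, 6), d=2 → +e2, X_4=(-1, 7)
t=4: X=(-1, 7), d=1 → -e1, X_5=(-2, 7)
t=5: X=(-2, 7), d=3 → -e2, X_6=(-2, 6)
t=6: X=(-2, 6), d=1 → -e1, X_7=(-3, 6)
t=7: X=(-3, 6), d=3 → -e2, X_8=(-3, 5)
t=8: X=(-3, 5), d=0 → +e1, X_9=(-2, 5)
t=9: X=(-2, 5), d=0 → +e1, X_10=(-1, 5)
t=10: X=(-1, 5), d=3 → -e2, X_11=(-1, 4)
t=11: X=(-1, 4), d=0 → +e1, X_12=(0, 4)
t=12: X=(0, 4), d=3 → -e2, X_13=(0, 3)
t=13: X=(0, 3), d=3 → -e2, X_14=(0, 2)
t=14: X=(0, 2), d=2 → +e2, X_15=(0, 3)
t=15: X=(0, 3), d=1 → -e1, X_16=(-1, 3)
t=16: X=(-1, 3), d=1 → -e1, X_17=(-2, 3)

(-2, 3)


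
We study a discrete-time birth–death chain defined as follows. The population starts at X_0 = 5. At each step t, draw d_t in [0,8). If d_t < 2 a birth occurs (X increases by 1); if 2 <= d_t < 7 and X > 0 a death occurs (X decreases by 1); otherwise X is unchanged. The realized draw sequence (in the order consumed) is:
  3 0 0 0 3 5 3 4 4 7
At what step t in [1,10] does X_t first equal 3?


t=0: X=5, d=3 → death, X_1=4
t=1: X=4, d=0 → birth, X_2=5
t=2: X=5, d=0 → birth, X_3=6
t=3: X=6, d=0 → birth, X_4=7
t=4: X=7, d=3 → death, X_5=6
t=5: X=6, d=5 → death, X_6=5
t=6: X=5, d=3 → death, X_7=4
t=7: X=4, d=4 → death, X_8=3
t=8: X=3, d=4 → death, X_9=2
t=9: X=2, d=7 → hold, X_10=2

8


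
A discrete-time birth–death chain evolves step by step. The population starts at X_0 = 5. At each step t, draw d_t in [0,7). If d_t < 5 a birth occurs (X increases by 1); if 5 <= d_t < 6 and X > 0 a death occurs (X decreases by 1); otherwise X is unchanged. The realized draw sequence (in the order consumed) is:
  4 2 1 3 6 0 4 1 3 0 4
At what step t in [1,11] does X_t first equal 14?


t=0: X=5, d=4 → birth, X_1=6
t=1: X=6, d=2 → birth, X_2=7
t=2: X=7, d=1 → birth, X_3=8
t=3: X=8, d=3 → birth, X_4=9
t=4: X=9, d=6 → hold, X_5=9
t=5: X=9, d=0 → birth, X_6=10
t=6: X=10, d=4 → birth, X_7=11
t=7: X=11, d=1 → birth, X_8=12
t=8: X=12, d=3 → birth, X_9=13
t=9: X=13, d=0 → birth, X_10=14
t=10: X=14, d=4 → birth, X_11=15

10


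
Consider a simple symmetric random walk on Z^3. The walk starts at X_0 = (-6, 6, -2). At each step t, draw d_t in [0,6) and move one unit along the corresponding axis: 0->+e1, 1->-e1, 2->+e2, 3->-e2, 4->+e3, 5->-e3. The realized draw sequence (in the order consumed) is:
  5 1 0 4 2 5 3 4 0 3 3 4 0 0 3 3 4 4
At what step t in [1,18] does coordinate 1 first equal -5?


9

t=0: X=(-6, 6, -2), d=5 → -e3, X_1=(-6, 6, -3)
t=1: X=(-6, 6, -3), d=1 → -e1, X_2=(-7, 6, -3)
t=2: X=(-7, 6, -3), d=0 → +e1, X_3=(-6, 6, -3)
t=3: X=(-6, 6, -3), d=4 → +e3, X_4=(-6, 6, -2)
t=4: X=(-6, 6, -2), d=2 → +e2, X_5=(-6, 7, -2)
t=5: X=(-6, 7, -2), d=5 → -e3, X_6=(-6, 7, -3)
t=6: X=(-6, 7, -3), d=3 → -e2, X_7=(-6, 6, -3)
t=7: X=(-6, 6, -3), d=4 → +e3, X_8=(-6, 6, -2)
t=8: X=(-6, 6, -2), d=0 → +e1, X_9=(-5, 6, -2)
t=9: X=(-5, 6, -2), d=3 → -e2, X_10=(-5, 5, -2)
t=10: X=(-5, 5, -2), d=3 → -e2, X_11=(-5, 4, -2)
t=11: X=(-5, 4, -2), d=4 → +e3, X_12=(-5, 4, -1)
t=12: X=(-5, 4, -1), d=0 → +e1, X_13=(-4, 4, -1)
t=13: X=(-4, 4, -1), d=0 → +e1, X_14=(-3, 4, -1)
t=14: X=(-3, 4, -1), d=3 → -e2, X_15=(-3, 3, -1)
t=15: X=(-3, 3, -1), d=3 → -e2, X_16=(-3, 2, -1)
t=16: X=(-3, 2, -1), d=4 → +e3, X_17=(-3, 2, 0)
t=17: X=(-3, 2, 0), d=4 → +e3, X_18=(-3, 2, 1)


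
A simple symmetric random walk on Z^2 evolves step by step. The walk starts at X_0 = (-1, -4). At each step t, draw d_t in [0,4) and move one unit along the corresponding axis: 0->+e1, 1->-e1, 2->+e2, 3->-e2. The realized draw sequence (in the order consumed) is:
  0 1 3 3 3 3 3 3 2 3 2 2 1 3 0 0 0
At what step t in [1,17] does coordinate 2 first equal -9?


7

t=0: X=(-1, -4), d=0 → +e1, X_1=(0, -4)
t=1: X=(0, -4), d=1 → -e1, X_2=(-1, -4)
t=2: X=(-1, -4), d=3 → -e2, X_3=(-1, -5)
t=3: X=(-1, -5), d=3 → -e2, X_4=(-1, -6)
t=4: X=(-1, -6), d=3 → -e2, X_5=(-1, -7)
t=5: X=(-1, -7), d=3 → -e2, X_6=(-1, -8)
t=6: X=(-1, -8), d=3 → -e2, X_7=(-1, -9)
t=7: X=(-1, -9), d=3 → -e2, X_8=(-1, -10)
t=8: X=(-1, -10), d=2 → +e2, X_9=(-1, -9)
t=9: X=(-1, -9), d=3 → -e2, X_10=(-1, -10)
t=10: X=(-1, -10), d=2 → +e2, X_11=(-1, -9)
t=11: X=(-1, -9), d=2 → +e2, X_12=(-1, -8)
t=12: X=(-1, -8), d=1 → -e1, X_13=(-2, -8)
t=13: X=(-2, -8), d=3 → -e2, X_14=(-2, -9)
t=14: X=(-2, -9), d=0 → +e1, X_15=(-1, -9)
t=15: X=(-1, -9), d=0 → +e1, X_16=(0, -9)
t=16: X=(0, -9), d=0 → +e1, X_17=(1, -9)


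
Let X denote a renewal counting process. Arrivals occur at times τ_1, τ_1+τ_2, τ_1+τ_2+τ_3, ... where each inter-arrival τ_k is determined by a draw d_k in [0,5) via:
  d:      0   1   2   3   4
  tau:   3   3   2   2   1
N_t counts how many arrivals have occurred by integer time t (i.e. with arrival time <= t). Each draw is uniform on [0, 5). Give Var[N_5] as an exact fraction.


Inter-arrival values over d=0..4: [3, 3, 2, 2, 1]
Each d has probability 1/5, so the pmf of τ is: f(1) = 1/5, f(2) = 2/5, f(3) = 2/5
Let p_n(j) = P(N_n = j), with p_0 = [1]. Condition on τ_1: p_n(0) = P(τ > n), and for j >= 1, p_n(j) = Σ_{k<=n} f(k)·p_{n−k}(j−1)
p_1 = [4/5, 1/5]  (j = 0..1)
p_2 = [2/5, 14/25, 1/25]  (j = 0..2)
p_3 = [0, 4/5, 24/125, 1/125]  (j = 0..3)
p_4 = [0, 12/25, 58/125, 34/625, 1/625]  (j = 0..4)
p_5 = [0, 4/25, 16/25, 116/625, 44/3125, 1/3125]  (j = 0..5)
E[N_5] = Σ j·p_5(j) = 6421/3125;  E[N_5²] = Σ j²·p_5(j) = 14449/3125
Var[N_5] = 14449/3125 − (6421/3125)² = 3923884/9765625

3923884/9765625


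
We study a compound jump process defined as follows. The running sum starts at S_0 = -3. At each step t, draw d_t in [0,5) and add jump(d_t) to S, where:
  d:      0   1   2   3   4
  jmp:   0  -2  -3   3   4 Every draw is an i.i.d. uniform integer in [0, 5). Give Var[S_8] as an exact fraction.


Outcome values over d=0..4: [0, -2, -3, 3, 4]
Σy = 2, Σy² = 38, M = 5
μ = 2/5 = 2/5,  σ² = 38/5 − (2/5)² = 186/25
Independent increments: Var[S_8] = 8·σ² = 8·(186/25) = 1488/25

1488/25


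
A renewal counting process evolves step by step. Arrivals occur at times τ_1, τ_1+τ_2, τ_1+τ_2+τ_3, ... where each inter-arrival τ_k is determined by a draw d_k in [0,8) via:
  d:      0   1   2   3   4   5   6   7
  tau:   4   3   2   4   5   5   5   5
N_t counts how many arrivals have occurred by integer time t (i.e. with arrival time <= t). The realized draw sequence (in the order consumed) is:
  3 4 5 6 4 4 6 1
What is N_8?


1

draw d_1=3: τ_1=4, arrival time A_1=4
draw d_2=4: τ_2=5, arrival time A_2=9
draw d_3=5: τ_3=5, arrival time A_3=14
draw d_4=6: τ_4=5, arrival time A_4=19
draw d_5=4: τ_5=5, arrival time A_5=24
draw d_6=4: τ_6=5, arrival time A_6=29
draw d_7=6: τ_7=5, arrival time A_7=34
draw d_8=1: τ_8=3, arrival time A_8=37
N_t over t=0..8: 0:0 1:0 2:0 3:0 4:1 5:1 6:1 7:1 8:1


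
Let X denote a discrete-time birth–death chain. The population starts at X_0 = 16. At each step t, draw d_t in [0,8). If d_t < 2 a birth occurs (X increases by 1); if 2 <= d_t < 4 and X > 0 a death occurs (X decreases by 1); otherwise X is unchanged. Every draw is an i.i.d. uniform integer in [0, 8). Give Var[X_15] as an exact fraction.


15/2

X can drop by at most 1 per step and X_0 = 16 > T = 15, so X_t >= 16 − t >= 1 > 0 for every t <= 15: the floor at 0 (the 'and X > 0' condition) never binds. Hence X_15 = X_0 + Σ_{t<15} Y_t with i.i.d. increments Y_t = y(d_t) ∈ {+1, −1, 0}.
Outcome values over d=0..7: [1, 1, -1, -1, 0, 0, 0, 0]
Σy = 0, Σy² = 4, M = 8
μ = 0/8 = 0,  σ² = 4/8 − (0)² = 1/2
Independent increments: Var[X_15] = 15·σ² = 15·(1/2) = 15/2


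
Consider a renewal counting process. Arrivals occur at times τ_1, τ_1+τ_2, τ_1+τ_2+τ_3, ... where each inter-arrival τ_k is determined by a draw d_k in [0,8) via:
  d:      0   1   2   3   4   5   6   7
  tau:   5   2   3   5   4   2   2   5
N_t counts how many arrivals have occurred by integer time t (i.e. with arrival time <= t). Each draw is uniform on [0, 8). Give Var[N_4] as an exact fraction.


Inter-arrival values over d=0..7: [5, 2, 3, 5, 4, 2, 2, 5]
Each d has probability 1/8, so the pmf of τ is: f(2) = 3/8, f(3) = 1/8, f(4) = 1/8, f(5) = 3/8
Let p_n(j) = P(N_n = j), with p_0 = [1]. Condition on τ_1: p_n(0) = P(τ > n), and for j >= 1, p_n(j) = Σ_{k<=n} f(k)·p_{n−k}(j−1)
p_1 = [1]  (j = 0)
p_2 = [5/8, 3/8]  (j = 0..1)
p_3 = [1/2, 1/2]  (j = 0..1)
p_4 = [3/8, 31/64, 9/64]  (j = 0..2)
E[N_4] = Σ j·p_4(j) = 49/64;  E[N_4²] = Σ j²·p_4(j) = 67/64
Var[N_4] = 67/64 − (49/64)² = 1887/4096

1887/4096


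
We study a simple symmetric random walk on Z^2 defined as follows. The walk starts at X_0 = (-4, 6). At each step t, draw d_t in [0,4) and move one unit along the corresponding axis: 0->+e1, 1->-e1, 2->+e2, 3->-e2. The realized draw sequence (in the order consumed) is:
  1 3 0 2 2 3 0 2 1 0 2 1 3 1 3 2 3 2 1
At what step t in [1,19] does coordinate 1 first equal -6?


19

t=0: X=(-4, 6), d=1 → -e1, X_1=(-5, 6)
t=1: X=(-5, 6), d=3 → -e2, X_2=(-5, 5)
t=2: X=(-5, 5), d=0 → +e1, X_3=(-4, 5)
t=3: X=(-4, 5), d=2 → +e2, X_4=(-4, 6)
t=4: X=(-4, 6), d=2 → +e2, X_5=(-4, 7)
t=5: X=(-4, 7), d=3 → -e2, X_6=(-4, 6)
t=6: X=(-4, 6), d=0 → +e1, X_7=(-3, 6)
t=7: X=(-3, 6), d=2 → +e2, X_8=(-3, 7)
t=8: X=(-3, 7), d=1 → -e1, X_9=(-4, 7)
t=9: X=(-4, 7), d=0 → +e1, X_10=(-3, 7)
t=10: X=(-3, 7), d=2 → +e2, X_11=(-3, 8)
t=11: X=(-3, 8), d=1 → -e1, X_12=(-4, 8)
t=12: X=(-4, 8), d=3 → -e2, X_13=(-4, 7)
t=13: X=(-4, 7), d=1 → -e1, X_14=(-5, 7)
t=14: X=(-5, 7), d=3 → -e2, X_15=(-5, 6)
t=15: X=(-5, 6), d=2 → +e2, X_16=(-5, 7)
t=16: X=(-5, 7), d=3 → -e2, X_17=(-5, 6)
t=17: X=(-5, 6), d=2 → +e2, X_18=(-5, 7)
t=18: X=(-5, 7), d=1 → -e1, X_19=(-6, 7)


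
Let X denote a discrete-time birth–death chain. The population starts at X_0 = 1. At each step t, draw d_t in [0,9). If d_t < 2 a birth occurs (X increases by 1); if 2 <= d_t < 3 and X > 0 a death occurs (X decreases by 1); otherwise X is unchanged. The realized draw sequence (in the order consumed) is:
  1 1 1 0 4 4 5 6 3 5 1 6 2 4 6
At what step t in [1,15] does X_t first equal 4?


3

t=0: X=1, d=1 → birth, X_1=2
t=1: X=2, d=1 → birth, X_2=3
t=2: X=3, d=1 → birth, X_3=4
t=3: X=4, d=0 → birth, X_4=5
t=4: X=5, d=4 → hold, X_5=5
t=5: X=5, d=4 → hold, X_6=5
t=6: X=5, d=5 → hold, X_7=5
t=7: X=5, d=6 → hold, X_8=5
t=8: X=5, d=3 → hold, X_9=5
t=9: X=5, d=5 → hold, X_10=5
t=10: X=5, d=1 → birth, X_11=6
t=11: X=6, d=6 → hold, X_12=6
t=12: X=6, d=2 → death, X_13=5
t=13: X=5, d=4 → hold, X_14=5
t=14: X=5, d=6 → hold, X_15=5


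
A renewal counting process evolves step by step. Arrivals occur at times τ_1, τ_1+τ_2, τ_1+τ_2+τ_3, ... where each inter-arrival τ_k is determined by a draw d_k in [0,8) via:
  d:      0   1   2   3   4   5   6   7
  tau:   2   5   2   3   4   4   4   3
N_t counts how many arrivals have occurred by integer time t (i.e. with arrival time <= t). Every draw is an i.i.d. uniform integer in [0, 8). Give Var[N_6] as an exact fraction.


1143/4096

Inter-arrival values over d=0..7: [2, 5, 2, 3, 4, 4, 4, 3]
Each d has probability 1/8, so the pmf of τ is: f(2) = 1/4, f(3) = 1/4, f(4) = 3/8, f(5) = 1/8
Let p_n(j) = P(N_n = j), with p_0 = [1]. Condition on τ_1: p_n(0) = P(τ > n), and for j >= 1, p_n(j) = Σ_{k<=n} f(k)·p_{n−k}(j−1)
p_1 = [1]  (j = 0)
p_2 = [3/4, 1/4]  (j = 0..1)
p_3 = [1/2, 1/2]  (j = 0..1)
p_4 = [1/8, 13/16, 1/16]  (j = 0..2)
p_5 = [0, 13/16, 3/16]  (j = 0..2)
p_6 = [0, 9/16, 27/64, 1/64]  (j = 0..3)
E[N_6] = Σ j·p_6(j) = 93/64;  E[N_6²] = Σ j²·p_6(j) = 153/64
Var[N_6] = 153/64 − (93/64)² = 1143/4096


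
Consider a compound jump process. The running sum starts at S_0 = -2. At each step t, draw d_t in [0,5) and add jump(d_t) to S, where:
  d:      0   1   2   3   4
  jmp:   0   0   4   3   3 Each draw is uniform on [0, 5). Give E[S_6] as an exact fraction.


Outcome values over d=0..4: [0, 0, 4, 3, 3]
Σy = 10, Σy² = 34, M = 5
μ = 10/5 = 2,  σ² = 34/5 − (2)² = 14/5
E[S_6] = -2 + 6·(2) = 10

10


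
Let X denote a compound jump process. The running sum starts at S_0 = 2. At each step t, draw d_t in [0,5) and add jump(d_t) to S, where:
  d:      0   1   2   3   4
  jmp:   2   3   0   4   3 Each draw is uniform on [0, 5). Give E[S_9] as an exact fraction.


118/5

Outcome values over d=0..4: [2, 3, 0, 4, 3]
Σy = 12, Σy² = 38, M = 5
μ = 12/5 = 12/5,  σ² = 38/5 − (12/5)² = 46/25
E[S_9] = 2 + 9·(12/5) = 118/5


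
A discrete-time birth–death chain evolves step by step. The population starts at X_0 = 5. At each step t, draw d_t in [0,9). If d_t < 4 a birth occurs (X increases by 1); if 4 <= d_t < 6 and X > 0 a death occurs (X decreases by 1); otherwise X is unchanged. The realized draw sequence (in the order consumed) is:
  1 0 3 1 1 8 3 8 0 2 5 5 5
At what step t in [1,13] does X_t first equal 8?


t=0: X=5, d=1 → birth, X_1=6
t=1: X=6, d=0 → birth, X_2=7
t=2: X=7, d=3 → birth, X_3=8
t=3: X=8, d=1 → birth, X_4=9
t=4: X=9, d=1 → birth, X_5=10
t=5: X=10, d=8 → hold, X_6=10
t=6: X=10, d=3 → birth, X_7=11
t=7: X=11, d=8 → hold, X_8=11
t=8: X=11, d=0 → birth, X_9=12
t=9: X=12, d=2 → birth, X_10=13
t=10: X=13, d=5 → death, X_11=12
t=11: X=12, d=5 → death, X_12=11
t=12: X=11, d=5 → death, X_13=10

3


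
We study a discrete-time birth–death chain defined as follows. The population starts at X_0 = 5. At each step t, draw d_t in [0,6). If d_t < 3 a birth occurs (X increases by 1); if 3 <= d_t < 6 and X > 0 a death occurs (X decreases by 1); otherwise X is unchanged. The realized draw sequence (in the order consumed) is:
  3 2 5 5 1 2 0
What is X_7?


t=0: X=5, d=3 → death, X_1=4
t=1: X=4, d=2 → birth, X_2=5
t=2: X=5, d=5 → death, X_3=4
t=3: X=4, d=5 → death, X_4=3
t=4: X=3, d=1 → birth, X_5=4
t=5: X=4, d=2 → birth, X_6=5
t=6: X=5, d=0 → birth, X_7=6

6


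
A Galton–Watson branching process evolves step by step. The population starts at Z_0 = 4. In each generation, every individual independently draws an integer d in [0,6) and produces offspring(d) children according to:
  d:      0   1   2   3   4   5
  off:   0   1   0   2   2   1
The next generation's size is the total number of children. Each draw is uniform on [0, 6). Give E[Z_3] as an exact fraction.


Outcome values over d=0..5: [0, 1, 0, 2, 2, 1]
Σy = 6, Σy² = 10, M = 6
μ = 6/6 = 1,  σ² = 10/6 − (1)² = 2/3
E[Z_0] = 4
E[Z_1] = 1·E[Z_0] = 4
E[Z_2] = 1·E[Z_1] = 4
E[Z_3] = 1·E[Z_2] = 4

4


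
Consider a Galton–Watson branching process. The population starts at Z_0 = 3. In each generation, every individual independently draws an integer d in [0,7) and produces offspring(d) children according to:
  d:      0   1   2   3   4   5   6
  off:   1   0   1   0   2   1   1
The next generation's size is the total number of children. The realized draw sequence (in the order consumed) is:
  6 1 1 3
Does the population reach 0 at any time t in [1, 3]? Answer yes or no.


gen 0: Z_0=3, draws=[6, 1, 1], offspring=[1, 0, 0], Z_1=1
gen 1: Z_1=1, draws=[3], offspring=[0], Z_2=0
gen 2: Z_2=0, draws=[], offspring=[], Z_3=0

yes


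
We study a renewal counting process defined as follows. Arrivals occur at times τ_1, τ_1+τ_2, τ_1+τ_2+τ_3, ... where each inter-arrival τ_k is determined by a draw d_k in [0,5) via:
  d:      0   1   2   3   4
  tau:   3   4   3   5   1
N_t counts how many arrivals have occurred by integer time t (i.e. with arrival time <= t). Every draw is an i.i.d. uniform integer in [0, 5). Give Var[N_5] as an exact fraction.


Inter-arrival values over d=0..4: [3, 4, 3, 5, 1]
Each d has probability 1/5, so the pmf of τ is: f(1) = 1/5, f(3) = 2/5, f(4) = 1/5, f(5) = 1/5
Let p_n(j) = P(N_n = j), with p_0 = [1]. Condition on τ_1: p_n(0) = P(τ > n), and for j >= 1, p_n(j) = Σ_{k<=n} f(k)·p_{n−k}(j−1)
p_1 = [4/5, 1/5]  (j = 0..1)
p_2 = [4/5, 4/25, 1/25]  (j = 0..2)
p_3 = [2/5, 14/25, 4/125, 1/125]  (j = 0..3)
p_4 = [1/5, 3/5, 24/125, 4/625, 1/625]  (j = 0..4)
p_5 = [0, 18/25, 28/125, 34/625, 4/3125, 1/3125]  (j = 0..5)
E[N_5] = Σ j·p_5(j) = 4181/3125;  E[N_5²] = Σ j²·p_5(j) = 6669/3125
Var[N_5] = 6669/3125 − (4181/3125)² = 3359864/9765625

3359864/9765625


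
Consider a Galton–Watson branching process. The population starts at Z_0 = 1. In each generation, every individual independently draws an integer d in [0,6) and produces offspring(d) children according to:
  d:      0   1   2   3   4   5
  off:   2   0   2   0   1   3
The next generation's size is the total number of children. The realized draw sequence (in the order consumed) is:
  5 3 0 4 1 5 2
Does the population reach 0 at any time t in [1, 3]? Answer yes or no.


gen 0: Z_0=1, draws=[5], offspring=[3], Z_1=3
gen 1: Z_1=3, draws=[3, 0, 4], offspring=[0, 2, 1], Z_2=3
gen 2: Z_2=3, draws=[1, 5, 2], offspring=[0, 3, 2], Z_3=5

no


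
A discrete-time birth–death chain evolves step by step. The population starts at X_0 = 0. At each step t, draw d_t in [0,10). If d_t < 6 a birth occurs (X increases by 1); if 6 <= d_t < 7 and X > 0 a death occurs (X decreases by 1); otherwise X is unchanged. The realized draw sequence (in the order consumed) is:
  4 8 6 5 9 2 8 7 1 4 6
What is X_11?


3

t=0: X=0, d=4 → birth, X_1=1
t=1: X=1, d=8 → hold, X_2=1
t=2: X=1, d=6 → death, X_3=0
t=3: X=0, d=5 → birth, X_4=1
t=4: X=1, d=9 → hold, X_5=1
t=5: X=1, d=2 → birth, X_6=2
t=6: X=2, d=8 → hold, X_7=2
t=7: X=2, d=7 → hold, X_8=2
t=8: X=2, d=1 → birth, X_9=3
t=9: X=3, d=4 → birth, X_10=4
t=10: X=4, d=6 → death, X_11=3


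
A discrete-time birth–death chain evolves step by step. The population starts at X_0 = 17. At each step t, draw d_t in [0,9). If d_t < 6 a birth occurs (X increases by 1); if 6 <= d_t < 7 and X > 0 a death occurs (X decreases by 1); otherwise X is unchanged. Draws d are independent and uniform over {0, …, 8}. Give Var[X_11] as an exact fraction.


418/81

X can drop by at most 1 per step and X_0 = 17 > T = 11, so X_t >= 17 − t >= 6 > 0 for every t <= 11: the floor at 0 (the 'and X > 0' condition) never binds. Hence X_11 = X_0 + Σ_{t<11} Y_t with i.i.d. increments Y_t = y(d_t) ∈ {+1, −1, 0}.
Outcome values over d=0..8: [1, 1, 1, 1, 1, 1, -1, 0, 0]
Σy = 5, Σy² = 7, M = 9
μ = 5/9 = 5/9,  σ² = 7/9 − (5/9)² = 38/81
Independent increments: Var[X_11] = 11·σ² = 11·(38/81) = 418/81


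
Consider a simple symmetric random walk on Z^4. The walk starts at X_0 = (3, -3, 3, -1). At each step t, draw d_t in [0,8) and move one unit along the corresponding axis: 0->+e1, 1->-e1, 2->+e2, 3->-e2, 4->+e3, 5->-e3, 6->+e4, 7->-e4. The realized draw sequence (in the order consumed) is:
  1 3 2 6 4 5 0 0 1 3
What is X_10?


(3, -4, 3, 0)

t=0: X=(3, -3, 3, -1), d=1 → -e1, X_1=(2, -3, 3, -1)
t=1: X=(2, -3, 3, -1), d=3 → -e2, X_2=(2, -4, 3, -1)
t=2: X=(2, -4, 3, -1), d=2 → +e2, X_3=(2, -3, 3, -1)
t=3: X=(2, -3, 3, -1), d=6 → +e4, X_4=(2, -3, 3, 0)
t=4: X=(2, -3, 3, 0), d=4 → +e3, X_5=(2, -3, 4, 0)
t=5: X=(2, -3, 4, 0), d=5 → -e3, X_6=(2, -3, 3, 0)
t=6: X=(2, -3, 3, 0), d=0 → +e1, X_7=(3, -3, 3, 0)
t=7: X=(3, -3, 3, 0), d=0 → +e1, X_8=(4, -3, 3, 0)
t=8: X=(4, -3, 3, 0), d=1 → -e1, X_9=(3, -3, 3, 0)
t=9: X=(3, -3, 3, 0), d=3 → -e2, X_10=(3, -4, 3, 0)


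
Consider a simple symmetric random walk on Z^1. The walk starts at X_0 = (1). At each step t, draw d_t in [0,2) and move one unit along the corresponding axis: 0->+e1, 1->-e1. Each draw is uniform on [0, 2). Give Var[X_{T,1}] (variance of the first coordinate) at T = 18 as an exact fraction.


18

Outcome values over d=0..1: [1, -1]
Σy = 0, Σy² = 2, M = 2
μ = 0/2 = 0,  σ² = 2/2 − (0)² = 1
Independent increments: Var[X_18] = 18·σ² = 18·(1) = 18


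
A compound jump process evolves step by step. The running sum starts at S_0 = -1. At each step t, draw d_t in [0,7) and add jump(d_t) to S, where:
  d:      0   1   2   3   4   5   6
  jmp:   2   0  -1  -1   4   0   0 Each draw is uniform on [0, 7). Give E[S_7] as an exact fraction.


3

Outcome values over d=0..6: [2, 0, -1, -1, 4, 0, 0]
Σy = 4, Σy² = 22, M = 7
μ = 4/7 = 4/7,  σ² = 22/7 − (4/7)² = 138/49
E[S_7] = -1 + 7·(4/7) = 3


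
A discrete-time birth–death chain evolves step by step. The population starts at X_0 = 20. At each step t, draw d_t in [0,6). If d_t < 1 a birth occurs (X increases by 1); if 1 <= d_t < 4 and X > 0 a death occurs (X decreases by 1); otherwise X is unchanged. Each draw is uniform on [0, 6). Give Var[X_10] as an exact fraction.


50/9

X can drop by at most 1 per step and X_0 = 20 > T = 10, so X_t >= 20 − t >= 10 > 0 for every t <= 10: the floor at 0 (the 'and X > 0' condition) never binds. Hence X_10 = X_0 + Σ_{t<10} Y_t with i.i.d. increments Y_t = y(d_t) ∈ {+1, −1, 0}.
Outcome values over d=0..5: [1, -1, -1, -1, 0, 0]
Σy = -2, Σy² = 4, M = 6
μ = -2/6 = -1/3,  σ² = 4/6 − (-1/3)² = 5/9
Independent increments: Var[X_10] = 10·σ² = 10·(5/9) = 50/9


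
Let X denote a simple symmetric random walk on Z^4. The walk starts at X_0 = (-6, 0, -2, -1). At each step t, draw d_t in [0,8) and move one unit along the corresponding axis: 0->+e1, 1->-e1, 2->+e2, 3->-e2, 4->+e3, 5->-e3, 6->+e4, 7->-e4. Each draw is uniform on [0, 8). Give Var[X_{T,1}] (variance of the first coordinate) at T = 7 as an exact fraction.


Outcome values over d=0..7: [1, -1, 0, 0, 0, 0, 0, 0]
Σy = 0, Σy² = 2, M = 8
μ = 0/8 = 0,  σ² = 2/8 − (0)² = 1/4
Independent increments: Var[X_7] = 7·σ² = 7·(1/4) = 7/4

7/4


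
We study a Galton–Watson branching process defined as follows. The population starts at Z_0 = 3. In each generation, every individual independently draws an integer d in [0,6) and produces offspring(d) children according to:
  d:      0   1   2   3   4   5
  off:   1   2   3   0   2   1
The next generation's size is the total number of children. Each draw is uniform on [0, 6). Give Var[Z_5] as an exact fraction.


Outcome values over d=0..5: [1, 2, 3, 0, 2, 1]
Σy = 9, Σy² = 19, M = 6
μ = 9/6 = 3/2,  σ² = 19/6 − (3/2)² = 11/12
V_0 = 0, E_0 = 3
V_1 = 11/12·E_0 + (3/2)²·V_0 = 11/4;  E_1 = 9/2
V_2 = 11/12·E_1 + (3/2)²·V_1 = 165/16;  E_2 = 27/4
V_3 = 11/12·E_2 + (3/2)²·V_2 = 1881/64;  E_3 = 81/8
V_4 = 11/12·E_3 + (3/2)²·V_3 = 19305/256;  E_4 = 243/16
V_5 = 11/12·E_4 + (3/2)²·V_4 = 188001/1024;  E_5 = 729/32

188001/1024
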